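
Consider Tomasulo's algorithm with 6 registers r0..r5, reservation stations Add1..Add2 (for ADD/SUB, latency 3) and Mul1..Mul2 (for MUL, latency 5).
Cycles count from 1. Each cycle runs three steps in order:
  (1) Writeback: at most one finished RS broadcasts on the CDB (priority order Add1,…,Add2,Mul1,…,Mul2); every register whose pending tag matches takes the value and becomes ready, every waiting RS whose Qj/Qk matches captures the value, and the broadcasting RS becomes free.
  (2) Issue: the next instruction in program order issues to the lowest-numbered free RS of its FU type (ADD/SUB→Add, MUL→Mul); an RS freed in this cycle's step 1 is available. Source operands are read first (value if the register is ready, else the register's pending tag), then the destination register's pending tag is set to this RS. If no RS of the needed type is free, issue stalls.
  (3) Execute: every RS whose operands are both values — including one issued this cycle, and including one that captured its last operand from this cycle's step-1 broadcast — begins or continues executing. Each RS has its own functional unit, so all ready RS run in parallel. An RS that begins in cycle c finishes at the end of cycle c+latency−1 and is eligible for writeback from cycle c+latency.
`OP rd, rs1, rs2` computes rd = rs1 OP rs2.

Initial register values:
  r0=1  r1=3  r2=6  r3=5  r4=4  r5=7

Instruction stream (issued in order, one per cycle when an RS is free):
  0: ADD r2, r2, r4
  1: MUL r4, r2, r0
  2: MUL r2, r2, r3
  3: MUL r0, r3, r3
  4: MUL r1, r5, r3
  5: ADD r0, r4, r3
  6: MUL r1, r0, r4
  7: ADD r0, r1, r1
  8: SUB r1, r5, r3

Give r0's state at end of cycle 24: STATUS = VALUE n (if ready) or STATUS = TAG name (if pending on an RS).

c1: issue ADD r2<-Add1 | r0:1,r1:3,r2:Add1,r3:5,r4:4,r5:7
c2: issue MUL r4<-Mul1 | r0:1,r1:3,r2:Add1,r3:5,r4:Mul1,r5:7
c3: issue MUL r2<-Mul2 | r0:1,r1:3,r2:Mul2,r3:5,r4:Mul1,r5:7
c4: CDB Add1=10; stall | r0:1,r1:3,r2:Mul2,r3:5,r4:Mul1,r5:7
c5: stall | r0:1,r1:3,r2:Mul2,r3:5,r4:Mul1,r5:7
c6: stall | r0:1,r1:3,r2:Mul2,r3:5,r4:Mul1,r5:7
c7: stall | r0:1,r1:3,r2:Mul2,r3:5,r4:Mul1,r5:7
c8: stall | r0:1,r1:3,r2:Mul2,r3:5,r4:Mul1,r5:7
c9: CDB Mul1=10; issue MUL r0<-Mul1 | r0:Mul1,r1:3,r2:Mul2,r3:5,r4:10,r5:7
c10: CDB Mul2=50; issue MUL r1<-Mul2 | r0:Mul1,r1:Mul2,r2:50,r3:5,r4:10,r5:7
c11: issue ADD r0<-Add1 | r0:Add1,r1:Mul2,r2:50,r3:5,r4:10,r5:7
c12: stall | r0:Add1,r1:Mul2,r2:50,r3:5,r4:10,r5:7
c13: stall | r0:Add1,r1:Mul2,r2:50,r3:5,r4:10,r5:7
c14: CDB Add1=15; stall | r0:15,r1:Mul2,r2:50,r3:5,r4:10,r5:7
c15: CDB Mul1=25; issue MUL r1<-Mul1 | r0:15,r1:Mul1,r2:50,r3:5,r4:10,r5:7
c16: CDB Mul2=35; issue ADD r0<-Add1 | r0:Add1,r1:Mul1,r2:50,r3:5,r4:10,r5:7
c17: issue SUB r1<-Add2 | r0:Add1,r1:Add2,r2:50,r3:5,r4:10,r5:7
c18: - | r0:Add1,r1:Add2,r2:50,r3:5,r4:10,r5:7
c19: - | r0:Add1,r1:Add2,r2:50,r3:5,r4:10,r5:7
c20: CDB Add2=2 | r0:Add1,r1:2,r2:50,r3:5,r4:10,r5:7
c21: CDB Mul1=150 | r0:Add1,r1:2,r2:50,r3:5,r4:10,r5:7
c22: - | r0:Add1,r1:2,r2:50,r3:5,r4:10,r5:7
c23: - | r0:Add1,r1:2,r2:50,r3:5,r4:10,r5:7
c24: CDB Add1=300 | r0:300,r1:2,r2:50,r3:5,r4:10,r5:7

STATUS = VALUE 300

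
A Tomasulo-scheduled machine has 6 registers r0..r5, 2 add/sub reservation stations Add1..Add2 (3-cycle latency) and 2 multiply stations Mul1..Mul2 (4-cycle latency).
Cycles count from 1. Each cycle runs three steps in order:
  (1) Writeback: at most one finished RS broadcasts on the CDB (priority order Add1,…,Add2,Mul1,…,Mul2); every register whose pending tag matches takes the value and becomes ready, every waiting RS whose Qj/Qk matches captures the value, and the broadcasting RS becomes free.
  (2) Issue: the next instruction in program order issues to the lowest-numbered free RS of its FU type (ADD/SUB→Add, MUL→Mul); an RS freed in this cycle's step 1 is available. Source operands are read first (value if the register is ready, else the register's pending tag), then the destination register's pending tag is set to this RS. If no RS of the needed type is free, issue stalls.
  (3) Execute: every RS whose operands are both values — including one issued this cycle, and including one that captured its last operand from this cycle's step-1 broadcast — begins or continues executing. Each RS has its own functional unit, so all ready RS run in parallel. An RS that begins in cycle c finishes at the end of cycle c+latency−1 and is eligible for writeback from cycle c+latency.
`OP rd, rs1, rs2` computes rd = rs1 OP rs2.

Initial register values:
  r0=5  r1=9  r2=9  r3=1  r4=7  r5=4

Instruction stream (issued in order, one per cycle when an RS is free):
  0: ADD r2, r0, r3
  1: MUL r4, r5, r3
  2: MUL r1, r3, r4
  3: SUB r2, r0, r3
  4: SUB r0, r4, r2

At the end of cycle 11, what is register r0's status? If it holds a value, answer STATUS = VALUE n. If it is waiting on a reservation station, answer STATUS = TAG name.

STATUS = VALUE 0

  c1: issue ADD r2<-Add1  regs: r0:5,r1:9,r2:Add1,r3:1,r4:7,r5:4
  c2: issue MUL r4<-Mul1  regs: r0:5,r1:9,r2:Add1,r3:1,r4:Mul1,r5:4
  c3: issue MUL r1<-Mul2  regs: r0:5,r1:Mul2,r2:Add1,r3:1,r4:Mul1,r5:4
  c4: CDB Add1=6; issue SUB r2<-Add1  regs: r0:5,r1:Mul2,r2:Add1,r3:1,r4:Mul1,r5:4
  c5: issue SUB r0<-Add2  regs: r0:Add2,r1:Mul2,r2:Add1,r3:1,r4:Mul1,r5:4
  c6: CDB Mul1=4  regs: r0:Add2,r1:Mul2,r2:Add1,r3:1,r4:4,r5:4
  c7: CDB Add1=4  regs: r0:Add2,r1:Mul2,r2:4,r3:1,r4:4,r5:4
  c8: -  regs: r0:Add2,r1:Mul2,r2:4,r3:1,r4:4,r5:4
  c9: -  regs: r0:Add2,r1:Mul2,r2:4,r3:1,r4:4,r5:4
  c10: CDB Add2=0  regs: r0:0,r1:Mul2,r2:4,r3:1,r4:4,r5:4
  c11: CDB Mul2=4  regs: r0:0,r1:4,r2:4,r3:1,r4:4,r5:4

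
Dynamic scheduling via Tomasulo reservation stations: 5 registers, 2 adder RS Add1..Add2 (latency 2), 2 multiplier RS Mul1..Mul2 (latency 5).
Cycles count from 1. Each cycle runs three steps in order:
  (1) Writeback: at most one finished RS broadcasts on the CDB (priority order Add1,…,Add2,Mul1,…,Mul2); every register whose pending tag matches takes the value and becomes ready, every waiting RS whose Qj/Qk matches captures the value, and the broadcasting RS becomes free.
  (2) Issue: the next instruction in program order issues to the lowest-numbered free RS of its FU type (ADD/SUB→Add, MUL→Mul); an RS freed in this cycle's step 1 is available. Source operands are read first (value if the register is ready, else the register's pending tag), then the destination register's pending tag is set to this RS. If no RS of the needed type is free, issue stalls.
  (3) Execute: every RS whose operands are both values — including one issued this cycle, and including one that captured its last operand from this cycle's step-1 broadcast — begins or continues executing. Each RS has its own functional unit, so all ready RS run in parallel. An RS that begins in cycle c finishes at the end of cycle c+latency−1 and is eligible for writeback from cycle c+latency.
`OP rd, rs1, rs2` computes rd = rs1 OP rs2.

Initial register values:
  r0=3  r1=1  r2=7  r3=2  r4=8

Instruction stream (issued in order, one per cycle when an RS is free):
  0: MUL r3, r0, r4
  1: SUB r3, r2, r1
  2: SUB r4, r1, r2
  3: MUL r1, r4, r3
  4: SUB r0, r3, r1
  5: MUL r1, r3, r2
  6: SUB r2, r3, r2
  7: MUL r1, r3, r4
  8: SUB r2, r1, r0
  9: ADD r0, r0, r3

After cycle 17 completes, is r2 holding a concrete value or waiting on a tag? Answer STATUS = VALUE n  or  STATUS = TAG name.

cycle 1: issue MUL r3<-Mul1 // r0:3,r1:1,r2:7,r3:Mul1,r4:8
cycle 2: issue SUB r3<-Add1 // r0:3,r1:1,r2:7,r3:Add1,r4:8
cycle 3: issue SUB r4<-Add2 // r0:3,r1:1,r2:7,r3:Add1,r4:Add2
cycle 4: CDB Add1=6; issue MUL r1<-Mul2 // r0:3,r1:Mul2,r2:7,r3:6,r4:Add2
cycle 5: CDB Add2=-6; issue SUB r0<-Add1 // r0:Add1,r1:Mul2,r2:7,r3:6,r4:-6
cycle 6: CDB Mul1=24; issue MUL r1<-Mul1 // r0:Add1,r1:Mul1,r2:7,r3:6,r4:-6
cycle 7: issue SUB r2<-Add2 // r0:Add1,r1:Mul1,r2:Add2,r3:6,r4:-6
cycle 8: stall // r0:Add1,r1:Mul1,r2:Add2,r3:6,r4:-6
cycle 9: CDB Add2=-1; stall // r0:Add1,r1:Mul1,r2:-1,r3:6,r4:-6
cycle 10: CDB Mul2=-36; issue MUL r1<-Mul2 // r0:Add1,r1:Mul2,r2:-1,r3:6,r4:-6
cycle 11: CDB Mul1=42; issue SUB r2<-Add2 // r0:Add1,r1:Mul2,r2:Add2,r3:6,r4:-6
cycle 12: CDB Add1=42; issue ADD r0<-Add1 // r0:Add1,r1:Mul2,r2:Add2,r3:6,r4:-6
cycle 13: - // r0:Add1,r1:Mul2,r2:Add2,r3:6,r4:-6
cycle 14: CDB Add1=48 // r0:48,r1:Mul2,r2:Add2,r3:6,r4:-6
cycle 15: CDB Mul2=-36 // r0:48,r1:-36,r2:Add2,r3:6,r4:-6
cycle 16: - // r0:48,r1:-36,r2:Add2,r3:6,r4:-6
cycle 17: CDB Add2=-78 // r0:48,r1:-36,r2:-78,r3:6,r4:-6

STATUS = VALUE -78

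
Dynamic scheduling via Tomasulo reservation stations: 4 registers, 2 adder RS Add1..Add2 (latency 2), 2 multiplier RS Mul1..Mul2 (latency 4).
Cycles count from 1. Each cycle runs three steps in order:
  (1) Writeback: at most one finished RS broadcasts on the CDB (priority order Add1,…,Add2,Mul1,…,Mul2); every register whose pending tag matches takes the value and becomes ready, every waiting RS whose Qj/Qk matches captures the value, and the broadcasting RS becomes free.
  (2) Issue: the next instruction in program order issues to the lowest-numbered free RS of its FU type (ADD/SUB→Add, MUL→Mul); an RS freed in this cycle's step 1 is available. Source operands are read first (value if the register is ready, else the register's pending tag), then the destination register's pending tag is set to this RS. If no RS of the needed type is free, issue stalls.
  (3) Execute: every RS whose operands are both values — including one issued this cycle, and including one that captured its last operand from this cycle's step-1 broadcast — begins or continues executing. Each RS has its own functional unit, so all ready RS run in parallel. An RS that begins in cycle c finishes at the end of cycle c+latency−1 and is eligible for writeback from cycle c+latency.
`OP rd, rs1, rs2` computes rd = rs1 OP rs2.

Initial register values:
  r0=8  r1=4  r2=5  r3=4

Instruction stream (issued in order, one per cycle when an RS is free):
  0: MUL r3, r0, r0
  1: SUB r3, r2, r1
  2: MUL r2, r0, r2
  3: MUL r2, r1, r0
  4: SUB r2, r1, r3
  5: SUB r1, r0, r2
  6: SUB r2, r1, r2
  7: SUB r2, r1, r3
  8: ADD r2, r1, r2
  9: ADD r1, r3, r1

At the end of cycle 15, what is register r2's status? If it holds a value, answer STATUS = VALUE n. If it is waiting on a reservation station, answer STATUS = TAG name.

c1: issue MUL r3<-Mul1 | r0:8,r1:4,r2:5,r3:Mul1
c2: issue SUB r3<-Add1 | r0:8,r1:4,r2:5,r3:Add1
c3: issue MUL r2<-Mul2 | r0:8,r1:4,r2:Mul2,r3:Add1
c4: CDB Add1=1; stall | r0:8,r1:4,r2:Mul2,r3:1
c5: CDB Mul1=64; issue MUL r2<-Mul1 | r0:8,r1:4,r2:Mul1,r3:1
c6: issue SUB r2<-Add1 | r0:8,r1:4,r2:Add1,r3:1
c7: CDB Mul2=40; issue SUB r1<-Add2 | r0:8,r1:Add2,r2:Add1,r3:1
c8: CDB Add1=3; issue SUB r2<-Add1 | r0:8,r1:Add2,r2:Add1,r3:1
c9: CDB Mul1=32; stall | r0:8,r1:Add2,r2:Add1,r3:1
c10: CDB Add2=5; issue SUB r2<-Add2 | r0:8,r1:5,r2:Add2,r3:1
c11: stall | r0:8,r1:5,r2:Add2,r3:1
c12: CDB Add1=2; issue ADD r2<-Add1 | r0:8,r1:5,r2:Add1,r3:1
c13: CDB Add2=4; issue ADD r1<-Add2 | r0:8,r1:Add2,r2:Add1,r3:1
c14: - | r0:8,r1:Add2,r2:Add1,r3:1
c15: CDB Add1=9 | r0:8,r1:Add2,r2:9,r3:1

STATUS = VALUE 9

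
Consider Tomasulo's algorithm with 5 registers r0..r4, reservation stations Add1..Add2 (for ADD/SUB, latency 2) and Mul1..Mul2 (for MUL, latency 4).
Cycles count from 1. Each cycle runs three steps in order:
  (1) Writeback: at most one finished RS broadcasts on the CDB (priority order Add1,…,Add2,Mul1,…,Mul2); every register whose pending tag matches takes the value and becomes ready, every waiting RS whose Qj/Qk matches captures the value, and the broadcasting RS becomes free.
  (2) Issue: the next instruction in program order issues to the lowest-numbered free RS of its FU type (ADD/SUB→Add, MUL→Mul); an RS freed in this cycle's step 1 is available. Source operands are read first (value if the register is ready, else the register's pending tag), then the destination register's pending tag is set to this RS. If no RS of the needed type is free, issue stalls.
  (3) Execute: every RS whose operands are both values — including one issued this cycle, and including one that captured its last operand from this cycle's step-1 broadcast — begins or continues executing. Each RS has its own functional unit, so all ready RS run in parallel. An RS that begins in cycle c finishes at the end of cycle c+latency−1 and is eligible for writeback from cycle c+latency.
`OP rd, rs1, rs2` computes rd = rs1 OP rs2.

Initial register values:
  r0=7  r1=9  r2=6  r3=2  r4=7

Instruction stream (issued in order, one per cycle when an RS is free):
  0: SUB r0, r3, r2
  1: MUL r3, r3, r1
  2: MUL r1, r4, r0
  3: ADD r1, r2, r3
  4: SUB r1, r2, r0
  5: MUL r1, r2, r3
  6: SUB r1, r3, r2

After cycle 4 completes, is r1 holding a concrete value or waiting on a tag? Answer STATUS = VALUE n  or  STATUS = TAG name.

STATUS = TAG Add1

  c1: issue SUB r0<-Add1  regs: r0:Add1,r1:9,r2:6,r3:2,r4:7
  c2: issue MUL r3<-Mul1  regs: r0:Add1,r1:9,r2:6,r3:Mul1,r4:7
  c3: CDB Add1=-4; issue MUL r1<-Mul2  regs: r0:-4,r1:Mul2,r2:6,r3:Mul1,r4:7
  c4: issue ADD r1<-Add1  regs: r0:-4,r1:Add1,r2:6,r3:Mul1,r4:7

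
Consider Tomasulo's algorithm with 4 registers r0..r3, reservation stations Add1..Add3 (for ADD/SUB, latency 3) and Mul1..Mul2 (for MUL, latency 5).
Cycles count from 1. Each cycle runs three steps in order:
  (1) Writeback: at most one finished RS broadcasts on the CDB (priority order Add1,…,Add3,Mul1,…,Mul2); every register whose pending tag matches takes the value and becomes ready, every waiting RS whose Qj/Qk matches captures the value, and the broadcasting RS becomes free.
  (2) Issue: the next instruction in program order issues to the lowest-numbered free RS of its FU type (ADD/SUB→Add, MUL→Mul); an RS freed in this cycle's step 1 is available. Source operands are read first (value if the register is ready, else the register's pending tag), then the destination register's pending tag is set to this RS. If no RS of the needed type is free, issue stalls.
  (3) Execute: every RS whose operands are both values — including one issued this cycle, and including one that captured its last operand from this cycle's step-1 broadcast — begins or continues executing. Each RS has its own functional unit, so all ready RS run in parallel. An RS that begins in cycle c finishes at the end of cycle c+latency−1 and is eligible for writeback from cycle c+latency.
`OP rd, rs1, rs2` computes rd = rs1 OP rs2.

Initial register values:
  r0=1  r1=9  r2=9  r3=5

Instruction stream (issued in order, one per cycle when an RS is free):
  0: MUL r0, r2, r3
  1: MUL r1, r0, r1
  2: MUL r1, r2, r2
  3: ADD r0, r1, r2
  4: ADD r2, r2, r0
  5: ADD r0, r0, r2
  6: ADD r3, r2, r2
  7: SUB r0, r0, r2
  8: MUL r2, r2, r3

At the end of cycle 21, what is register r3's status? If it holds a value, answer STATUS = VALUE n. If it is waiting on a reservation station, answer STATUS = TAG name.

cycle 1: issue MUL r0<-Mul1 // r0:Mul1,r1:9,r2:9,r3:5
cycle 2: issue MUL r1<-Mul2 // r0:Mul1,r1:Mul2,r2:9,r3:5
cycle 3: stall // r0:Mul1,r1:Mul2,r2:9,r3:5
cycle 4: stall // r0:Mul1,r1:Mul2,r2:9,r3:5
cycle 5: stall // r0:Mul1,r1:Mul2,r2:9,r3:5
cycle 6: CDB Mul1=45; issue MUL r1<-Mul1 // r0:45,r1:Mul1,r2:9,r3:5
cycle 7: issue ADD r0<-Add1 // r0:Add1,r1:Mul1,r2:9,r3:5
cycle 8: issue ADD r2<-Add2 // r0:Add1,r1:Mul1,r2:Add2,r3:5
cycle 9: issue ADD r0<-Add3 // r0:Add3,r1:Mul1,r2:Add2,r3:5
cycle 10: stall // r0:Add3,r1:Mul1,r2:Add2,r3:5
cycle 11: CDB Mul1=81; stall // r0:Add3,r1:81,r2:Add2,r3:5
cycle 12: CDB Mul2=405; stall // r0:Add3,r1:81,r2:Add2,r3:5
cycle 13: stall // r0:Add3,r1:81,r2:Add2,r3:5
cycle 14: CDB Add1=90; issue ADD r3<-Add1 // r0:Add3,r1:81,r2:Add2,r3:Add1
cycle 15: stall // r0:Add3,r1:81,r2:Add2,r3:Add1
cycle 16: stall // r0:Add3,r1:81,r2:Add2,r3:Add1
cycle 17: CDB Add2=99; issue SUB r0<-Add2 // r0:Add2,r1:81,r2:99,r3:Add1
cycle 18: issue MUL r2<-Mul1 // r0:Add2,r1:81,r2:Mul1,r3:Add1
cycle 19: - // r0:Add2,r1:81,r2:Mul1,r3:Add1
cycle 20: CDB Add1=198 // r0:Add2,r1:81,r2:Mul1,r3:198
cycle 21: CDB Add3=189 // r0:Add2,r1:81,r2:Mul1,r3:198

STATUS = VALUE 198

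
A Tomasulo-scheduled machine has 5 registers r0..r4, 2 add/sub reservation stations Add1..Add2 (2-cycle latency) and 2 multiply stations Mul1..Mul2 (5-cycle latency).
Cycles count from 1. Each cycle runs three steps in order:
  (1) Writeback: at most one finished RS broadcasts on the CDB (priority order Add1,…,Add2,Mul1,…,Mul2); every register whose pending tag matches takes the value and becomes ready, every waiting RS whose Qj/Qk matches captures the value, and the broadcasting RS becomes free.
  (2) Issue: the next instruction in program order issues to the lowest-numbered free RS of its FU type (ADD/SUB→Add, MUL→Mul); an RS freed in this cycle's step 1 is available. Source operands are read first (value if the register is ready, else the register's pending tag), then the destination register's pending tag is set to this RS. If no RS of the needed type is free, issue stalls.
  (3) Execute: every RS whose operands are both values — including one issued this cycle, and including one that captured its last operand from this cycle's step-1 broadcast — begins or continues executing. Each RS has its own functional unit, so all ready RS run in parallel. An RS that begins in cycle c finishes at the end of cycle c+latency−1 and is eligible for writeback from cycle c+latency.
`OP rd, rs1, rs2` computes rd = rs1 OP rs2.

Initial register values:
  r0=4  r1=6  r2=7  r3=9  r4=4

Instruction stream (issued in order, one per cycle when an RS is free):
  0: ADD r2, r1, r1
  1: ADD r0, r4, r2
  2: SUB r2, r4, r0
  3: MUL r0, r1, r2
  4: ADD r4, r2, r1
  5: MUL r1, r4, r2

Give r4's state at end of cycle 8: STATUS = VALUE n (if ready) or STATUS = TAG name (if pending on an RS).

cycle 1: issue ADD r2<-Add1 // r0:4,r1:6,r2:Add1,r3:9,r4:4
cycle 2: issue ADD r0<-Add2 // r0:Add2,r1:6,r2:Add1,r3:9,r4:4
cycle 3: CDB Add1=12; issue SUB r2<-Add1 // r0:Add2,r1:6,r2:Add1,r3:9,r4:4
cycle 4: issue MUL r0<-Mul1 // r0:Mul1,r1:6,r2:Add1,r3:9,r4:4
cycle 5: CDB Add2=16; issue ADD r4<-Add2 // r0:Mul1,r1:6,r2:Add1,r3:9,r4:Add2
cycle 6: issue MUL r1<-Mul2 // r0:Mul1,r1:Mul2,r2:Add1,r3:9,r4:Add2
cycle 7: CDB Add1=-12 // r0:Mul1,r1:Mul2,r2:-12,r3:9,r4:Add2
cycle 8: - // r0:Mul1,r1:Mul2,r2:-12,r3:9,r4:Add2

STATUS = TAG Add2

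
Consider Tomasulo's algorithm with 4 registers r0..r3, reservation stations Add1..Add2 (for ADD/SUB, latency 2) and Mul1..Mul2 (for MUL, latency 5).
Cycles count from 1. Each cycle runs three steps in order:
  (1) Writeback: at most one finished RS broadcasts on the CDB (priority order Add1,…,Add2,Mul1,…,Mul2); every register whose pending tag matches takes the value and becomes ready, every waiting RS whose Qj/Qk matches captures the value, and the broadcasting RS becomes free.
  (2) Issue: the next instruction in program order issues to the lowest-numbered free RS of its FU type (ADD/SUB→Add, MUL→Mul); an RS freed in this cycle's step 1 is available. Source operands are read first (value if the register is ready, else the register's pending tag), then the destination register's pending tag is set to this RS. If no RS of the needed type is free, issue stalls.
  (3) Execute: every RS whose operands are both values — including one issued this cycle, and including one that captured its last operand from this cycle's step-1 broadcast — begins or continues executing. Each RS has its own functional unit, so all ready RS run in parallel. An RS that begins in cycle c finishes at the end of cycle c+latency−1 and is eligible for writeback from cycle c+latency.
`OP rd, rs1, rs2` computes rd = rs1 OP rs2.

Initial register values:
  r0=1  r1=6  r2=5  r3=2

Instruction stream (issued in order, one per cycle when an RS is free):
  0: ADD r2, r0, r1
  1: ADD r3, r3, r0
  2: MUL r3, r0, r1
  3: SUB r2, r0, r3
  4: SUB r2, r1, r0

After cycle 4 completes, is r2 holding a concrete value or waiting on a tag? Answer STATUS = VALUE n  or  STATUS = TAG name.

cycle 1: issue ADD r2<-Add1 // r0:1,r1:6,r2:Add1,r3:2
cycle 2: issue ADD r3<-Add2 // r0:1,r1:6,r2:Add1,r3:Add2
cycle 3: CDB Add1=7; issue MUL r3<-Mul1 // r0:1,r1:6,r2:7,r3:Mul1
cycle 4: CDB Add2=3; issue SUB r2<-Add1 // r0:1,r1:6,r2:Add1,r3:Mul1

STATUS = TAG Add1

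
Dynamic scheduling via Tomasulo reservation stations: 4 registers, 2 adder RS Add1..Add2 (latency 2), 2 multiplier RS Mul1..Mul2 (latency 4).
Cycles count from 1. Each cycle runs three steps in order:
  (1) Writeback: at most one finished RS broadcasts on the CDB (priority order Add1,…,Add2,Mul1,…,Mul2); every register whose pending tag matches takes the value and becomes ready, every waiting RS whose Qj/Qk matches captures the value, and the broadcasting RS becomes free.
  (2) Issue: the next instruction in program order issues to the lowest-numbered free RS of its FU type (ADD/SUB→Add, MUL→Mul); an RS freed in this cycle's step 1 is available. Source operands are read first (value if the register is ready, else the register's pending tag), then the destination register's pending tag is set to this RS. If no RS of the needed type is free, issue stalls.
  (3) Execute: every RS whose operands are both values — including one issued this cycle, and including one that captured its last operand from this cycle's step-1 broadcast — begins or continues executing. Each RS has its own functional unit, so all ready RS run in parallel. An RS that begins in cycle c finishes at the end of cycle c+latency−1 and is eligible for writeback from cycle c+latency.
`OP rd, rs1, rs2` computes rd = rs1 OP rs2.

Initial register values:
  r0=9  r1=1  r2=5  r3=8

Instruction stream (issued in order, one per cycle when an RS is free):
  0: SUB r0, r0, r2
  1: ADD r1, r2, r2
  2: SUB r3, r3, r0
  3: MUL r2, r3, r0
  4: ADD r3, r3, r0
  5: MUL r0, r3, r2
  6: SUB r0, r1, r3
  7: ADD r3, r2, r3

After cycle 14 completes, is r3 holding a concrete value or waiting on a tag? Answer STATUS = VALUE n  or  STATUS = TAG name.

STATUS = VALUE 24

c1: issue SUB r0<-Add1 | r0:Add1,r1:1,r2:5,r3:8
c2: issue ADD r1<-Add2 | r0:Add1,r1:Add2,r2:5,r3:8
c3: CDB Add1=4; issue SUB r3<-Add1 | r0:4,r1:Add2,r2:5,r3:Add1
c4: CDB Add2=10; issue MUL r2<-Mul1 | r0:4,r1:10,r2:Mul1,r3:Add1
c5: CDB Add1=4; issue ADD r3<-Add1 | r0:4,r1:10,r2:Mul1,r3:Add1
c6: issue MUL r0<-Mul2 | r0:Mul2,r1:10,r2:Mul1,r3:Add1
c7: CDB Add1=8; issue SUB r0<-Add1 | r0:Add1,r1:10,r2:Mul1,r3:8
c8: issue ADD r3<-Add2 | r0:Add1,r1:10,r2:Mul1,r3:Add2
c9: CDB Add1=2 | r0:2,r1:10,r2:Mul1,r3:Add2
c10: CDB Mul1=16 | r0:2,r1:10,r2:16,r3:Add2
c11: - | r0:2,r1:10,r2:16,r3:Add2
c12: CDB Add2=24 | r0:2,r1:10,r2:16,r3:24
c13: - | r0:2,r1:10,r2:16,r3:24
c14: CDB Mul2=128 | r0:2,r1:10,r2:16,r3:24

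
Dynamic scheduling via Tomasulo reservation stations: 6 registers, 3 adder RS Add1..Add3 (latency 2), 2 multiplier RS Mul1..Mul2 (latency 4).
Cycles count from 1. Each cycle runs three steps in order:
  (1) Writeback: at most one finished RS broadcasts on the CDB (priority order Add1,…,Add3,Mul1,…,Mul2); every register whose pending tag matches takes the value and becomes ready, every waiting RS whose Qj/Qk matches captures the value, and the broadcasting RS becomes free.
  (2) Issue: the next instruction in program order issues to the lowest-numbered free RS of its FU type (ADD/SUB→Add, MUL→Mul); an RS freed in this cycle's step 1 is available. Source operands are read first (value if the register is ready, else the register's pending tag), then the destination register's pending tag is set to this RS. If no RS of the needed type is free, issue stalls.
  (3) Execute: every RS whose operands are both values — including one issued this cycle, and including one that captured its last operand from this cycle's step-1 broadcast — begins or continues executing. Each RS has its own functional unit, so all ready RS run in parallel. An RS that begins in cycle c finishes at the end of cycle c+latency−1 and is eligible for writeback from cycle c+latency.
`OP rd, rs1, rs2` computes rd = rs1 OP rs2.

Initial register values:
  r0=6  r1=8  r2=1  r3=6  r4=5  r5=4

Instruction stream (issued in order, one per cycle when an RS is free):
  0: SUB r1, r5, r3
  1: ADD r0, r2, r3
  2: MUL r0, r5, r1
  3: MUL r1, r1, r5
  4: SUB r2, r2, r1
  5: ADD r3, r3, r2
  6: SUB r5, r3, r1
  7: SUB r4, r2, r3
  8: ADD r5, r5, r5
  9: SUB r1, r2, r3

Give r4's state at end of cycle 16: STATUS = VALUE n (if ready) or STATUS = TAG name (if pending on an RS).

cycle 1: issue SUB r1<-Add1 // r0:6,r1:Add1,r2:1,r3:6,r4:5,r5:4
cycle 2: issue ADD r0<-Add2 // r0:Add2,r1:Add1,r2:1,r3:6,r4:5,r5:4
cycle 3: CDB Add1=-2; issue MUL r0<-Mul1 // r0:Mul1,r1:-2,r2:1,r3:6,r4:5,r5:4
cycle 4: CDB Add2=7; issue MUL r1<-Mul2 // r0:Mul1,r1:Mul2,r2:1,r3:6,r4:5,r5:4
cycle 5: issue SUB r2<-Add1 // r0:Mul1,r1:Mul2,r2:Add1,r3:6,r4:5,r5:4
cycle 6: issue ADD r3<-Add2 // r0:Mul1,r1:Mul2,r2:Add1,r3:Add2,r4:5,r5:4
cycle 7: CDB Mul1=-8; issue SUB r5<-Add3 // r0:-8,r1:Mul2,r2:Add1,r3:Add2,r4:5,r5:Add3
cycle 8: CDB Mul2=-8; stall // r0:-8,r1:-8,r2:Add1,r3:Add2,r4:5,r5:Add3
cycle 9: stall // r0:-8,r1:-8,r2:Add1,r3:Add2,r4:5,r5:Add3
cycle 10: CDB Add1=9; issue SUB r4<-Add1 // r0:-8,r1:-8,r2:9,r3:Add2,r4:Add1,r5:Add3
cycle 11: stall // r0:-8,r1:-8,r2:9,r3:Add2,r4:Add1,r5:Add3
cycle 12: CDB Add2=15; issue ADD r5<-Add2 // r0:-8,r1:-8,r2:9,r3:15,r4:Add1,r5:Add2
cycle 13: stall // r0:-8,r1:-8,r2:9,r3:15,r4:Add1,r5:Add2
cycle 14: CDB Add1=-6; issue SUB r1<-Add1 // r0:-8,r1:Add1,r2:9,r3:15,r4:-6,r5:Add2
cycle 15: CDB Add3=23 // r0:-8,r1:Add1,r2:9,r3:15,r4:-6,r5:Add2
cycle 16: CDB Add1=-6 // r0:-8,r1:-6,r2:9,r3:15,r4:-6,r5:Add2

STATUS = VALUE -6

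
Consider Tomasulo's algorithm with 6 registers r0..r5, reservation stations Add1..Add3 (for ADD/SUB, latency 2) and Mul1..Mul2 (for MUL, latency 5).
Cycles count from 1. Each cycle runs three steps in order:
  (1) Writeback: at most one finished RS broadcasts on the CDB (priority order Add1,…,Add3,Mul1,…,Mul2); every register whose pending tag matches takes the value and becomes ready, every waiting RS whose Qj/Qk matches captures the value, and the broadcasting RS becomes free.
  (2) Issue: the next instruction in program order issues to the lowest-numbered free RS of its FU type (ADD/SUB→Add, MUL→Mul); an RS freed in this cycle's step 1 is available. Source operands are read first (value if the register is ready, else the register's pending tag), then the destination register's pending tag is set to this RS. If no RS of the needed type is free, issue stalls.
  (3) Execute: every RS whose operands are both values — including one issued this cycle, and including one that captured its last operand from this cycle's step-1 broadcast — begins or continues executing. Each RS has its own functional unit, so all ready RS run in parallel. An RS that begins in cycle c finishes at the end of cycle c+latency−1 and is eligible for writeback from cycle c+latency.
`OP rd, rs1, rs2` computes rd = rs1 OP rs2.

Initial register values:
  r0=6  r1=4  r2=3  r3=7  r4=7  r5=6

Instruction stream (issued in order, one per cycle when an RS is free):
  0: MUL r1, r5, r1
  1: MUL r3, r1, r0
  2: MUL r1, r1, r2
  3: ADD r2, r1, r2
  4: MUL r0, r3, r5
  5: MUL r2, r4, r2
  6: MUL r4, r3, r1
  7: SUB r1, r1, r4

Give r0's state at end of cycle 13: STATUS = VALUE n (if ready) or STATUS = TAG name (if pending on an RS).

STATUS = TAG Mul1

  c1: issue MUL r1<-Mul1  regs: r0:6,r1:Mul1,r2:3,r3:7,r4:7,r5:6
  c2: issue MUL r3<-Mul2  regs: r0:6,r1:Mul1,r2:3,r3:Mul2,r4:7,r5:6
  c3: stall  regs: r0:6,r1:Mul1,r2:3,r3:Mul2,r4:7,r5:6
  c4: stall  regs: r0:6,r1:Mul1,r2:3,r3:Mul2,r4:7,r5:6
  c5: stall  regs: r0:6,r1:Mul1,r2:3,r3:Mul2,r4:7,r5:6
  c6: CDB Mul1=24; issue MUL r1<-Mul1  regs: r0:6,r1:Mul1,r2:3,r3:Mul2,r4:7,r5:6
  c7: issue ADD r2<-Add1  regs: r0:6,r1:Mul1,r2:Add1,r3:Mul2,r4:7,r5:6
  c8: stall  regs: r0:6,r1:Mul1,r2:Add1,r3:Mul2,r4:7,r5:6
  c9: stall  regs: r0:6,r1:Mul1,r2:Add1,r3:Mul2,r4:7,r5:6
  c10: stall  regs: r0:6,r1:Mul1,r2:Add1,r3:Mul2,r4:7,r5:6
  c11: CDB Mul1=72; issue MUL r0<-Mul1  regs: r0:Mul1,r1:72,r2:Add1,r3:Mul2,r4:7,r5:6
  c12: CDB Mul2=144; issue MUL r2<-Mul2  regs: r0:Mul1,r1:72,r2:Mul2,r3:144,r4:7,r5:6
  c13: CDB Add1=75; stall  regs: r0:Mul1,r1:72,r2:Mul2,r3:144,r4:7,r5:6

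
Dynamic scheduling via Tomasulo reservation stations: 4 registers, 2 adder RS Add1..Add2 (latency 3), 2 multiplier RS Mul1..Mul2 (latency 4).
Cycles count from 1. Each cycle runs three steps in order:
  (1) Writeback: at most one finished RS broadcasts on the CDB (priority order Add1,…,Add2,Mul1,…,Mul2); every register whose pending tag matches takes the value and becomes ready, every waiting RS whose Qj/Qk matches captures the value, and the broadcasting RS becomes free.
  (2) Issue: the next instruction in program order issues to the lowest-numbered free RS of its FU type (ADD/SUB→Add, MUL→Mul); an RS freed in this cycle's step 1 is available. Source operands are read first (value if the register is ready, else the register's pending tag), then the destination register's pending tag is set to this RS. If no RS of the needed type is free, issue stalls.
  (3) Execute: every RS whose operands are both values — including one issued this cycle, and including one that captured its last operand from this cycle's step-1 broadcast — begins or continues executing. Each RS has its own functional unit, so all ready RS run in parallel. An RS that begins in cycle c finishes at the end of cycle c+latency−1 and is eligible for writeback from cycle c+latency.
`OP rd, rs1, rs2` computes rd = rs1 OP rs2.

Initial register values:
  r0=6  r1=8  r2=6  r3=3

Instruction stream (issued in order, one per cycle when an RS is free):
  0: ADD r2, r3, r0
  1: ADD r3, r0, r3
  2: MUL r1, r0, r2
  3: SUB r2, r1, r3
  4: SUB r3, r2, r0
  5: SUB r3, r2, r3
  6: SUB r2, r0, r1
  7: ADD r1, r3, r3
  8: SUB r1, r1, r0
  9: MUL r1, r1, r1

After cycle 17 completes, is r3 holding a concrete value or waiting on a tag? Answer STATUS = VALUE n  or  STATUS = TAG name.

c1: issue ADD r2<-Add1 | r0:6,r1:8,r2:Add1,r3:3
c2: issue ADD r3<-Add2 | r0:6,r1:8,r2:Add1,r3:Add2
c3: issue MUL r1<-Mul1 | r0:6,r1:Mul1,r2:Add1,r3:Add2
c4: CDB Add1=9; issue SUB r2<-Add1 | r0:6,r1:Mul1,r2:Add1,r3:Add2
c5: CDB Add2=9; issue SUB r3<-Add2 | r0:6,r1:Mul1,r2:Add1,r3:Add2
c6: stall | r0:6,r1:Mul1,r2:Add1,r3:Add2
c7: stall | r0:6,r1:Mul1,r2:Add1,r3:Add2
c8: CDB Mul1=54; stall | r0:6,r1:54,r2:Add1,r3:Add2
c9: stall | r0:6,r1:54,r2:Add1,r3:Add2
c10: stall | r0:6,r1:54,r2:Add1,r3:Add2
c11: CDB Add1=45; issue SUB r3<-Add1 | r0:6,r1:54,r2:45,r3:Add1
c12: stall | r0:6,r1:54,r2:45,r3:Add1
c13: stall | r0:6,r1:54,r2:45,r3:Add1
c14: CDB Add2=39; issue SUB r2<-Add2 | r0:6,r1:54,r2:Add2,r3:Add1
c15: stall | r0:6,r1:54,r2:Add2,r3:Add1
c16: stall | r0:6,r1:54,r2:Add2,r3:Add1
c17: CDB Add1=6; issue ADD r1<-Add1 | r0:6,r1:Add1,r2:Add2,r3:6

STATUS = VALUE 6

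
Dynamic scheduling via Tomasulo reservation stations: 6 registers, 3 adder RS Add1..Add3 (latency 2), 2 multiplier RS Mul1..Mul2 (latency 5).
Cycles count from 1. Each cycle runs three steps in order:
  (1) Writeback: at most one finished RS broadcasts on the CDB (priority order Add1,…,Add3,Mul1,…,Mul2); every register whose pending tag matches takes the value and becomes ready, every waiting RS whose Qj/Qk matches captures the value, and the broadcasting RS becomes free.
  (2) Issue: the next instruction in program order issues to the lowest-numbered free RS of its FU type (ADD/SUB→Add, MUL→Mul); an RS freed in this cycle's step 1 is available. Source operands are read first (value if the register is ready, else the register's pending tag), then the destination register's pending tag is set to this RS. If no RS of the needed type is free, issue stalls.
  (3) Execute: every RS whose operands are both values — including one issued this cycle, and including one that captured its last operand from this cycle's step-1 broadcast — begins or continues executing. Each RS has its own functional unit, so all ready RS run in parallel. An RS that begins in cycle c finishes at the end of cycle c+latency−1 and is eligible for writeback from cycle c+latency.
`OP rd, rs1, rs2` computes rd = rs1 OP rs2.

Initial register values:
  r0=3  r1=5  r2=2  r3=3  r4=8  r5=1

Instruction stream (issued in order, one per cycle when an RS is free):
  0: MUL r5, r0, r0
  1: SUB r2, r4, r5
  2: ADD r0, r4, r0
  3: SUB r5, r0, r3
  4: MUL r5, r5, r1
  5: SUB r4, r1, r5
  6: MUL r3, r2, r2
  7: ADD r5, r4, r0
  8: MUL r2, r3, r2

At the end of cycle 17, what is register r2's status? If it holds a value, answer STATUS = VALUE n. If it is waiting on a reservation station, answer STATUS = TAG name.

STATUS = TAG Mul2

c1: issue MUL r5<-Mul1 | r0:3,r1:5,r2:2,r3:3,r4:8,r5:Mul1
c2: issue SUB r2<-Add1 | r0:3,r1:5,r2:Add1,r3:3,r4:8,r5:Mul1
c3: issue ADD r0<-Add2 | r0:Add2,r1:5,r2:Add1,r3:3,r4:8,r5:Mul1
c4: issue SUB r5<-Add3 | r0:Add2,r1:5,r2:Add1,r3:3,r4:8,r5:Add3
c5: CDB Add2=11; issue MUL r5<-Mul2 | r0:11,r1:5,r2:Add1,r3:3,r4:8,r5:Mul2
c6: CDB Mul1=9; issue SUB r4<-Add2 | r0:11,r1:5,r2:Add1,r3:3,r4:Add2,r5:Mul2
c7: CDB Add3=8; issue MUL r3<-Mul1 | r0:11,r1:5,r2:Add1,r3:Mul1,r4:Add2,r5:Mul2
c8: CDB Add1=-1; issue ADD r5<-Add1 | r0:11,r1:5,r2:-1,r3:Mul1,r4:Add2,r5:Add1
c9: stall | r0:11,r1:5,r2:-1,r3:Mul1,r4:Add2,r5:Add1
c10: stall | r0:11,r1:5,r2:-1,r3:Mul1,r4:Add2,r5:Add1
c11: stall | r0:11,r1:5,r2:-1,r3:Mul1,r4:Add2,r5:Add1
c12: CDB Mul2=40; issue MUL r2<-Mul2 | r0:11,r1:5,r2:Mul2,r3:Mul1,r4:Add2,r5:Add1
c13: CDB Mul1=1 | r0:11,r1:5,r2:Mul2,r3:1,r4:Add2,r5:Add1
c14: CDB Add2=-35 | r0:11,r1:5,r2:Mul2,r3:1,r4:-35,r5:Add1
c15: - | r0:11,r1:5,r2:Mul2,r3:1,r4:-35,r5:Add1
c16: CDB Add1=-24 | r0:11,r1:5,r2:Mul2,r3:1,r4:-35,r5:-24
c17: - | r0:11,r1:5,r2:Mul2,r3:1,r4:-35,r5:-24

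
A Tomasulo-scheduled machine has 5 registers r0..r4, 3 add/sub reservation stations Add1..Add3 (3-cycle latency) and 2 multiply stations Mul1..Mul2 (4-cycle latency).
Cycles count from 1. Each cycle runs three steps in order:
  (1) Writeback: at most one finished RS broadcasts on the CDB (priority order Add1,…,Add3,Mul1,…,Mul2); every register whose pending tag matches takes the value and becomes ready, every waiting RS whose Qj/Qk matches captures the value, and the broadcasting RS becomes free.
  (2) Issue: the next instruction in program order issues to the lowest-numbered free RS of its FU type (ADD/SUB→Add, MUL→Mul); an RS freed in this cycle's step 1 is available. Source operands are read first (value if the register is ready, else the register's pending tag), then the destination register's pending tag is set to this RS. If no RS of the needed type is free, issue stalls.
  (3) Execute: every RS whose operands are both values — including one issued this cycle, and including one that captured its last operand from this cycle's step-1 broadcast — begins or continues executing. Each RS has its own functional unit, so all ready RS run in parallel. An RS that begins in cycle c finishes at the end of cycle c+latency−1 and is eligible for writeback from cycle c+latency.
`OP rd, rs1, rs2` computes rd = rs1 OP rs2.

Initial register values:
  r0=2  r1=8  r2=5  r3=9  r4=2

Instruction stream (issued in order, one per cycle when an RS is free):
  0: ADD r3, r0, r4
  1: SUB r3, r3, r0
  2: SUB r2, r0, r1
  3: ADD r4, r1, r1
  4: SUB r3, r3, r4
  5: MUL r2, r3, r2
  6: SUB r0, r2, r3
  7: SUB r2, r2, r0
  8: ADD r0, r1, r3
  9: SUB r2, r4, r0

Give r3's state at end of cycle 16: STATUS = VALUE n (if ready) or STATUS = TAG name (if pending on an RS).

  c1: issue ADD r3<-Add1  regs: r0:2,r1:8,r2:5,r3:Add1,r4:2
  c2: issue SUB r3<-Add2  regs: r0:2,r1:8,r2:5,r3:Add2,r4:2
  c3: issue SUB r2<-Add3  regs: r0:2,r1:8,r2:Add3,r3:Add2,r4:2
  c4: CDB Add1=4; issue ADD r4<-Add1  regs: r0:2,r1:8,r2:Add3,r3:Add2,r4:Add1
  c5: stall  regs: r0:2,r1:8,r2:Add3,r3:Add2,r4:Add1
  c6: CDB Add3=-6; issue SUB r3<-Add3  regs: r0:2,r1:8,r2:-6,r3:Add3,r4:Add1
  c7: CDB Add1=16; issue MUL r2<-Mul1  regs: r0:2,r1:8,r2:Mul1,r3:Add3,r4:16
  c8: CDB Add2=2; issue SUB r0<-Add1  regs: r0:Add1,r1:8,r2:Mul1,r3:Add3,r4:16
  c9: issue SUB r2<-Add2  regs: r0:Add1,r1:8,r2:Add2,r3:Add3,r4:16
  c10: stall  regs: r0:Add1,r1:8,r2:Add2,r3:Add3,r4:16
  c11: CDB Add3=-14; issue ADD r0<-Add3  regs: r0:Add3,r1:8,r2:Add2,r3:-14,r4:16
  c12: stall  regs: r0:Add3,r1:8,r2:Add2,r3:-14,r4:16
  c13: stall  regs: r0:Add3,r1:8,r2:Add2,r3:-14,r4:16
  c14: CDB Add3=-6; issue SUB r2<-Add3  regs: r0:-6,r1:8,r2:Add3,r3:-14,r4:16
  c15: CDB Mul1=84  regs: r0:-6,r1:8,r2:Add3,r3:-14,r4:16
  c16: -  regs: r0:-6,r1:8,r2:Add3,r3:-14,r4:16

STATUS = VALUE -14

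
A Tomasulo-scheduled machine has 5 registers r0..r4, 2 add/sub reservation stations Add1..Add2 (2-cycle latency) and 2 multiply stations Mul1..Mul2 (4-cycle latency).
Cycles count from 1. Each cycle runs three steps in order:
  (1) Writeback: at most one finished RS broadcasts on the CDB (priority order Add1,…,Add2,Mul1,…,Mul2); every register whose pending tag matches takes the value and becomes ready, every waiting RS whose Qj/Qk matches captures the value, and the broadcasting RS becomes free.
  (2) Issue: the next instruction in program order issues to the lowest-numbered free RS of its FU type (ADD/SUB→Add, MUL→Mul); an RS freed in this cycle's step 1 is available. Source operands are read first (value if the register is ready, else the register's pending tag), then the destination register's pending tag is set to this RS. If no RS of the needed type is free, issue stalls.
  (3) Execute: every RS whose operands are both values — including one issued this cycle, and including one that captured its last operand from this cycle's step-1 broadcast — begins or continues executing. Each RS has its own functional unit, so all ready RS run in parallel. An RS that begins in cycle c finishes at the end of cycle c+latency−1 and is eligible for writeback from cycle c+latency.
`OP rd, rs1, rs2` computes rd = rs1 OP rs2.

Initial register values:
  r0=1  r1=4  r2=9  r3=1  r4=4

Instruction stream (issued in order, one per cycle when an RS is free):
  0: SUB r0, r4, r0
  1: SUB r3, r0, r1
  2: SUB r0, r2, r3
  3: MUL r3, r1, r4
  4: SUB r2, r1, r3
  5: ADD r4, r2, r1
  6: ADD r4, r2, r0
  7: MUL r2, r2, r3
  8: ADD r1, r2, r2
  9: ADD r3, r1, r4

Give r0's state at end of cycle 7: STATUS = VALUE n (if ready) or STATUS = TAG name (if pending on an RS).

c1: issue SUB r0<-Add1 | r0:Add1,r1:4,r2:9,r3:1,r4:4
c2: issue SUB r3<-Add2 | r0:Add1,r1:4,r2:9,r3:Add2,r4:4
c3: CDB Add1=3; issue SUB r0<-Add1 | r0:Add1,r1:4,r2:9,r3:Add2,r4:4
c4: issue MUL r3<-Mul1 | r0:Add1,r1:4,r2:9,r3:Mul1,r4:4
c5: CDB Add2=-1; issue SUB r2<-Add2 | r0:Add1,r1:4,r2:Add2,r3:Mul1,r4:4
c6: stall | r0:Add1,r1:4,r2:Add2,r3:Mul1,r4:4
c7: CDB Add1=10; issue ADD r4<-Add1 | r0:10,r1:4,r2:Add2,r3:Mul1,r4:Add1

STATUS = VALUE 10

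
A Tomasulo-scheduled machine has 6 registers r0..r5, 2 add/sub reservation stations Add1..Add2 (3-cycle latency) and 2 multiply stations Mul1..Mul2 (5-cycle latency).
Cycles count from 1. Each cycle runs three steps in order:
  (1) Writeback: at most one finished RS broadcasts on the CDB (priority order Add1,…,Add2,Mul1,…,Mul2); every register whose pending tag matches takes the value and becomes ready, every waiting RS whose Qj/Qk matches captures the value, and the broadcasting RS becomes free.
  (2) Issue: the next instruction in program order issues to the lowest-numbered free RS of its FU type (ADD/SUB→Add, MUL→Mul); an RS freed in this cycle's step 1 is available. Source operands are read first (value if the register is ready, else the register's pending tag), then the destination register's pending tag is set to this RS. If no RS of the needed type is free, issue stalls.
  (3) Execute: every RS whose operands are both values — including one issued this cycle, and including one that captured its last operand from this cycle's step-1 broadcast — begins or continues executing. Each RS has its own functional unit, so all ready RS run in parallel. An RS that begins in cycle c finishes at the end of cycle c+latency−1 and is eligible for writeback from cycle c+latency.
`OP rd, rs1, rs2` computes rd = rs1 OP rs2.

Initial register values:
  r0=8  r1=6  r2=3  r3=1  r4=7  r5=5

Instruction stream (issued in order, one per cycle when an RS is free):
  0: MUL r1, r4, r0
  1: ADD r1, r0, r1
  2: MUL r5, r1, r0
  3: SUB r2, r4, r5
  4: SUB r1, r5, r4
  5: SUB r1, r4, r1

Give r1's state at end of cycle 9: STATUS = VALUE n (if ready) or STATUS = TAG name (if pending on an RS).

STATUS = TAG Add1

  c1: issue MUL r1<-Mul1  regs: r0:8,r1:Mul1,r2:3,r3:1,r4:7,r5:5
  c2: issue ADD r1<-Add1  regs: r0:8,r1:Add1,r2:3,r3:1,r4:7,r5:5
  c3: issue MUL r5<-Mul2  regs: r0:8,r1:Add1,r2:3,r3:1,r4:7,r5:Mul2
  c4: issue SUB r2<-Add2  regs: r0:8,r1:Add1,r2:Add2,r3:1,r4:7,r5:Mul2
  c5: stall  regs: r0:8,r1:Add1,r2:Add2,r3:1,r4:7,r5:Mul2
  c6: CDB Mul1=56; stall  regs: r0:8,r1:Add1,r2:Add2,r3:1,r4:7,r5:Mul2
  c7: stall  regs: r0:8,r1:Add1,r2:Add2,r3:1,r4:7,r5:Mul2
  c8: stall  regs: r0:8,r1:Add1,r2:Add2,r3:1,r4:7,r5:Mul2
  c9: CDB Add1=64; issue SUB r1<-Add1  regs: r0:8,r1:Add1,r2:Add2,r3:1,r4:7,r5:Mul2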